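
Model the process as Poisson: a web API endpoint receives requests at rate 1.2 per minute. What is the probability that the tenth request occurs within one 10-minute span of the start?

Over the interval, μ = 1.2 × 10 = 12 (a 10-minute span = 10 minutes).
The tenth arrival falls in the interval iff at least 10 events occur there: P(S_10 ≤ t) = P(N ≥ 10) = 1 − P(N ≤ 9) ≈ 0.7576.

0.7576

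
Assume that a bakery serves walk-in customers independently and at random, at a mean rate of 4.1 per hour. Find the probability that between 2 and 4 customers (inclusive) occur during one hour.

With mean μ = 4.1 per hour,
P(2 ≤ N ≤ 4) = Σ_{j=2}^{4} e^(−4.1) · 4.1^j/j! ≈ 0.5248.

0.5248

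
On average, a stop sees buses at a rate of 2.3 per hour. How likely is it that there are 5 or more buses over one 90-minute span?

0.2651

Over the interval, μ = 2.3 × 1.5 = 3.45 (a 90-minute span = 1.5 hours).
P(N ≥ 5) = 1 − P(N ≤ 4) = 1 − Σ_{j=0}^{4} e^(−μ) μ^j/j! ≈ 0.2651.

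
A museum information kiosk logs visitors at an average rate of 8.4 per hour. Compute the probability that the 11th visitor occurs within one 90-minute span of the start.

Over the interval, μ = 8.4 × 1.5 = 12.6 (a 90-minute span = 1.5 hours).
The 11th arrival falls in the interval iff at least 11 events occur there: P(S_11 ≤ t) = P(N ≥ 11) = 1 − P(N ≤ 10) ≈ 0.7124.

0.7124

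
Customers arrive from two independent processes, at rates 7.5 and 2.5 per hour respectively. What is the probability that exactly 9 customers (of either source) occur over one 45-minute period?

0.1144

Independent Poisson processes superpose: combined rate λ = 7.5 + 2.5 = 10 per hour.
Over the interval, μ = 10 × 0.75 = 7.5 (a 45-minute period = 0.75 hours).
P(N = 9) = e^(−7.5) · 7.5^9/9! ≈ 0.1144.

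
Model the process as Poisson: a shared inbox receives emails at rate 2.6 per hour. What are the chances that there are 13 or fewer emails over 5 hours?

Over the interval, μ = 2.6 × 5 = 13 (5 hours).
P(N ≤ 13) = Σ_{j=0}^{13} e^(−μ) μ^j/j! ≈ 0.5730.

0.5730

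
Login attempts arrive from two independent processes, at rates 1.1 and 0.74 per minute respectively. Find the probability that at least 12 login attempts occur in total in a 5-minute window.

0.2168

Independent Poisson processes superpose: combined rate λ = 1.1 + 0.74 = 1.84 per minute.
Over the interval, μ = 1.84 × 5 = 9.2 (a 5-minute window = 5 minutes).
P(N ≥ 12) = 1 − P(N ≤ 11) ≈ 0.2168.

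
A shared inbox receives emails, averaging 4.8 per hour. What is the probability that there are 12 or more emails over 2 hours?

Over the interval, μ = 4.8 × 2 = 9.6 (2 hours).
P(N ≥ 12) = 1 − P(N ≤ 11) = 1 − Σ_{j=0}^{11} e^(−μ) μ^j/j! ≈ 0.2588.

0.2588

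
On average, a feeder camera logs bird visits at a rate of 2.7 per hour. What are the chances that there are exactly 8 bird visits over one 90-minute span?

0.0313

Over the interval, μ = 2.7 × 1.5 = 4.05 (a 90-minute span = 1.5 hours).
P(N = 8) = e^(−μ) μ^8/8! = e^(−4.05) · 4.05^8/40320 ≈ 0.0313.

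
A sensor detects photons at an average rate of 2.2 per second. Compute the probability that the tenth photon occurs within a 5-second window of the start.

Over the interval, μ = 2.2 × 5 = 11 (a 5-second window = 5 seconds).
The tenth arrival falls in the interval iff at least 10 events occur there: P(S_10 ≤ t) = P(N ≥ 10) = 1 − P(N ≤ 9) ≈ 0.6595.

0.6595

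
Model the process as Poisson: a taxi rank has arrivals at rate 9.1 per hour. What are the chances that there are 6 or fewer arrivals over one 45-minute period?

Over the interval, μ = 9.1 × 0.75 = 6.825 (a 45-minute period = 0.75 hours).
P(N ≤ 6) = Σ_{j=0}^{6} e^(−μ) μ^j/j! ≈ 0.4761.

0.4761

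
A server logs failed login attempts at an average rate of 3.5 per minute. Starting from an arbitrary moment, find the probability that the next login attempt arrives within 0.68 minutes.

0.9074

Inter-arrival times are exponential with rate λ = 3.5 per minute.
P(T ≤ 0.68) = 1 − e^(−λt) = 1 − e^(−3.5 × 0.68) = 1 − e^(−2.38) ≈ 0.9074.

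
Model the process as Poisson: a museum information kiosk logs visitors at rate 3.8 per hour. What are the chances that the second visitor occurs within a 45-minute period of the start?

Over the interval, μ = 3.8 × 0.75 = 2.85 (a 45-minute period = 0.75 hours).
The second arrival falls in the interval iff at least 2 events occur there: P(S_2 ≤ t) = P(N ≥ 2) = 1 − P(N ≤ 1) ≈ 0.7773.

0.7773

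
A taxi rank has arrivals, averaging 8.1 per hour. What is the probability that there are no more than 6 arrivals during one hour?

0.3013

With mean μ = 8.1 per hour,
P(N ≤ 6) = Σ_{j=0}^{6} e^(−μ) μ^j/j! ≈ 0.3013.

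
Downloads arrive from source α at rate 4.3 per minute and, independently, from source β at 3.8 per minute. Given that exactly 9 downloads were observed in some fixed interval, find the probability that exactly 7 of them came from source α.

Given the total, each event is independently from source α with probability p = λ_α/(λ_α+λ_β) = 4.3/8.1 ≈ 0.5309.
So K ~ Binomial(9, 4.3/8.1): P(K = 7) = C(9,7) · (4.3/8.1)^7 · (3.8/8.1)^2 ≈ 0.0941.

0.0941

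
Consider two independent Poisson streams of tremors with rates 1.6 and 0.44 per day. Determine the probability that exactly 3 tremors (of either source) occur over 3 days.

Independent Poisson processes superpose: combined rate λ = 1.6 + 0.44 = 2.04 per day.
Over the interval, μ = 2.04 × 3 = 6.12 (3 days).
P(N = 3) = e^(−6.12) · 6.12^3/3! ≈ 0.0840.

0.0840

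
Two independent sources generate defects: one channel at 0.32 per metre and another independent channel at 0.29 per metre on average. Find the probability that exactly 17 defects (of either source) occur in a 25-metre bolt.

0.0874

Independent Poisson processes superpose: combined rate λ = 0.32 + 0.29 = 0.61 per metre.
Over the interval, μ = 0.61 × 25 = 15.25 (a 25-metre bolt = 25 metres).
P(N = 17) = e^(−15.25) · 15.25^17/17! ≈ 0.0874.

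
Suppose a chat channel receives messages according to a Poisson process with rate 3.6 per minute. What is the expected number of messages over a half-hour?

108

E[N] = λt = 3.6 × 30 = 108 (a half-hour = 30 minutes).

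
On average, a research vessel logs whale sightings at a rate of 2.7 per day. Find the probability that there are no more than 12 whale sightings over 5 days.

0.4093

Over the interval, μ = 2.7 × 5 = 13.5 (5 days).
P(N ≤ 12) = Σ_{j=0}^{12} e^(−μ) μ^j/j! ≈ 0.4093.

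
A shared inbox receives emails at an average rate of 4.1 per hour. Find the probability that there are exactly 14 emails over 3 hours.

Over the interval, μ = 4.1 × 3 = 12.3 (3 hours).
P(N = 14) = e^(−μ) μ^14/14! = e^(−12.3) · 12.3^14/87178291200 ≈ 0.0947.

0.0947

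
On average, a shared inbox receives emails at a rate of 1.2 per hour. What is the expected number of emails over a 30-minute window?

0.6

E[N] = λt = 1.2 × 0.5 = 0.6 (a 30-minute window = 0.5 hours).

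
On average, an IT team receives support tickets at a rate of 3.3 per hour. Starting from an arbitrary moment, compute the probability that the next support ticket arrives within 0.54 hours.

0.8317

Inter-arrival times are exponential with rate λ = 3.3 per hour.
P(T ≤ 0.54) = 1 − e^(−λt) = 1 − e^(−3.3 × 0.54) = 1 − e^(−1.782) ≈ 0.8317.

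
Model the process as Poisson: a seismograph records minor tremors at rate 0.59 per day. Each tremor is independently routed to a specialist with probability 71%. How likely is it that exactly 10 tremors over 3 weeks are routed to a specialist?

0.1156

Thinning: the tremors that are routed to a specialist themselves form a Poisson process with rate 0.71 × 0.59 = 0.4189 per day.
Over the interval, μ = 0.4189 × 21 = 8.7969 (3 weeks = 21 days).
P(N = 10) = e^(−8.7969) · 8.7969^10/10! ≈ 0.1156.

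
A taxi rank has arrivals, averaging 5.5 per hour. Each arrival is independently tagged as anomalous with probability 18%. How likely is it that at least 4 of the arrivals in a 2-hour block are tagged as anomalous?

0.1393

Thinning: the arrivals that are tagged as anomalous themselves form a Poisson process with rate 0.18 × 5.5 = 0.99 per hour.
Over the interval, μ = 0.99 × 2 = 1.98 (a 2-hour block = 2 hours).
P(N ≥ 4) = 1 − P(N ≤ 3) ≈ 0.1393.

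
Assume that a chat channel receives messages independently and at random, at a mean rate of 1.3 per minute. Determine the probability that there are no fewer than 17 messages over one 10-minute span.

0.1645

Over the interval, μ = 1.3 × 10 = 13 (a 10-minute span = 10 minutes).
P(N ≥ 17) = 1 − P(N ≤ 16) = 1 − Σ_{j=0}^{16} e^(−μ) μ^j/j! ≈ 0.1645.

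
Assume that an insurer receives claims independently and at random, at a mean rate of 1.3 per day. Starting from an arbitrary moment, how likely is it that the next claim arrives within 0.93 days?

0.7015

Inter-arrival times are exponential with rate λ = 1.3 per day.
P(T ≤ 0.93) = 1 − e^(−λt) = 1 − e^(−1.3 × 0.93) = 1 − e^(−1.209) ≈ 0.7015.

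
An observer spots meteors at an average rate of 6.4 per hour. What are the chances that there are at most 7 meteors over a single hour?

0.6873

With mean μ = 6.4 per hour,
P(N ≤ 7) = Σ_{j=0}^{7} e^(−μ) μ^j/j! ≈ 0.6873.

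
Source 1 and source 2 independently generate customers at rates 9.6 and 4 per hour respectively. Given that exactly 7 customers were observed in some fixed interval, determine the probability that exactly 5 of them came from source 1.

0.3184

Given the total, each event is independently from source 1 with probability p = λ_1/(λ_1+λ_2) = 9.6/13.6 ≈ 0.7059.
So K ~ Binomial(7, 9.6/13.6): P(K = 5) = C(7,5) · (9.6/13.6)^5 · (4/13.6)^2 ≈ 0.3184.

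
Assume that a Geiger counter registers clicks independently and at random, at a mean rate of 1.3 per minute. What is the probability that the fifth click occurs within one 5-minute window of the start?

Over the interval, μ = 1.3 × 5 = 6.5 (a 5-minute window = 5 minutes).
The fifth arrival falls in the interval iff at least 5 events occur there: P(S_5 ≤ t) = P(N ≥ 5) = 1 − P(N ≤ 4) ≈ 0.7763.

0.7763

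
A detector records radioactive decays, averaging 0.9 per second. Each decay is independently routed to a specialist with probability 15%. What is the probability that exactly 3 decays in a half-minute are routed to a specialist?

0.1929

Thinning: the decays that are routed to a specialist themselves form a Poisson process with rate 0.15 × 0.9 = 0.135 per second.
Over the interval, μ = 0.135 × 30 = 4.05 (a half-minute = 30 seconds).
P(N = 3) = e^(−4.05) · 4.05^3/3! ≈ 0.1929.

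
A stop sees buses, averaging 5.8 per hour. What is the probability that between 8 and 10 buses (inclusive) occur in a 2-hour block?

Over the interval, μ = 5.8 × 2 = 11.6 (a 2-hour block = 2 hours).
P(8 ≤ N ≤ 10) = Σ_{j=8}^{10} e^(−11.6) · 11.6^j/j! ≈ 0.2820.

0.2820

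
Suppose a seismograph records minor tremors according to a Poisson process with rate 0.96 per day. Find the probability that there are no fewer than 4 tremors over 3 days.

0.3259

Over the interval, μ = 0.96 × 3 = 2.88 (3 days).
P(N ≥ 4) = 1 − P(N ≤ 3) = 1 − Σ_{j=0}^{3} e^(−μ) μ^j/j! ≈ 0.3259.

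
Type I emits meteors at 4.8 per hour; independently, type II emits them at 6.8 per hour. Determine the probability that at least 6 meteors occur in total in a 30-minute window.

Independent Poisson processes superpose: combined rate λ = 4.8 + 6.8 = 11.6 per hour.
Over the interval, μ = 11.6 × 0.5 = 5.8 (a 30-minute window = 0.5 hours).
P(N ≥ 6) = 1 − P(N ≤ 5) ≈ 0.5217.

0.5217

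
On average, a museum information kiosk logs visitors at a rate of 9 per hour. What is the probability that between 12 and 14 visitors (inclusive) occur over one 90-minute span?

Over the interval, μ = 9 × 1.5 = 13.5 (a 90-minute span = 1.5 hours).
P(12 ≤ N ≤ 14) = Σ_{j=12}^{14} e^(−13.5) · 13.5^j/j! ≈ 0.3188.

0.3188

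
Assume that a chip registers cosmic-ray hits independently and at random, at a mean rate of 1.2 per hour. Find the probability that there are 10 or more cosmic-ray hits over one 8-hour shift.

Over the interval, μ = 1.2 × 8 = 9.6 (an 8-hour shift = 8 hours).
P(N ≥ 10) = 1 − P(N ≤ 9) = 1 − Σ_{j=0}^{9} e^(−μ) μ^j/j! ≈ 0.4911.

0.4911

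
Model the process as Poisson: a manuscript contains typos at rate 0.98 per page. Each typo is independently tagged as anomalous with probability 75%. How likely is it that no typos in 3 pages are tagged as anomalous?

Thinning: the typos that are tagged as anomalous themselves form a Poisson process with rate 0.75 × 0.98 = 0.735 per page.
Over the interval, μ = 0.735 × 3 = 2.205 (3 pages).
P(N = 0) = e^(−2.205) · 2.205^0/0! ≈ 0.1103.

0.1103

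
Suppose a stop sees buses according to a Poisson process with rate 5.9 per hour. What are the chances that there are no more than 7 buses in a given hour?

0.7576

With mean μ = 5.9 per hour,
P(N ≤ 7) = Σ_{j=0}^{7} e^(−μ) μ^j/j! ≈ 0.7576.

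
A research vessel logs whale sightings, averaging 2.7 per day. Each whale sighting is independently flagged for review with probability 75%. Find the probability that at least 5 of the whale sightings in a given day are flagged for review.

Thinning: the whale sightings that are flagged for review themselves form a Poisson process with rate 0.75 × 2.7 = 2.025 per day.
So μ = 2.025.
P(N ≥ 5) = 1 − P(N ≤ 4) ≈ 0.0549.

0.0549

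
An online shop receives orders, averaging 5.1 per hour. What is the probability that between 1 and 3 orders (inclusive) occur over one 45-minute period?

Over the interval, μ = 5.1 × 0.75 = 3.825 (a 45-minute period = 0.75 hours).
P(1 ≤ N ≤ 3) = Σ_{j=1}^{3} e^(−3.825) · 3.825^j/j! ≈ 0.4466.

0.4466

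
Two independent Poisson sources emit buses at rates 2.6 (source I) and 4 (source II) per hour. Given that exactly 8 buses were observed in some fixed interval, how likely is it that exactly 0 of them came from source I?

0.0182

Given the total, each event is independently from source I with probability p = λ_I/(λ_I+λ_II) = 2.6/6.6 ≈ 0.3939.
So K ~ Binomial(8, 2.6/6.6): P(K = 0) = C(8,0) · (2.6/6.6)^0 · (4/6.6)^8 ≈ 0.0182.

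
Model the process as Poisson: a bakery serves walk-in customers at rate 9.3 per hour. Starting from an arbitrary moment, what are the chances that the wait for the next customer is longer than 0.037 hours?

The wait for the next event is exponential with rate λ = 9.3 per hour.
P(T > 0.037) = e^(−λt) = e^(−9.3 × 0.037) = e^(−0.3441) ≈ 0.7089.

0.7089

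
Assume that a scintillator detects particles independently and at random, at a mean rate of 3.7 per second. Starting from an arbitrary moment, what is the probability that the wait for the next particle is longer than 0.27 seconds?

The wait for the next event is exponential with rate λ = 3.7 per second.
P(T > 0.27) = e^(−λt) = e^(−3.7 × 0.27) = e^(−0.999) ≈ 0.3682.

0.3682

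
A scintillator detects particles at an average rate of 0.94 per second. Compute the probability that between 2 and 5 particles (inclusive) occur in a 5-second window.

0.6166

Over the interval, μ = 0.94 × 5 = 4.7 (a 5-second window = 5 seconds).
P(2 ≤ N ≤ 5) = Σ_{j=2}^{5} e^(−4.7) · 4.7^j/j! ≈ 0.6166.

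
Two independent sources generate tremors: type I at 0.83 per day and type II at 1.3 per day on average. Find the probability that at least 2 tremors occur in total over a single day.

Independent Poisson processes superpose: combined rate λ = 0.83 + 1.3 = 2.13 per day.
So μ = 2.13.
P(N ≥ 2) = 1 − P(N ≤ 1) ≈ 0.6280.

0.6280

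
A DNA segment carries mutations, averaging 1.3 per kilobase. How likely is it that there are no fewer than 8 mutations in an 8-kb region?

0.8137

Over the interval, μ = 1.3 × 8 = 10.4 (an 8-kb region = 8 kilobases).
P(N ≥ 8) = 1 − P(N ≤ 7) = 1 − Σ_{j=0}^{7} e^(−μ) μ^j/j! ≈ 0.8137.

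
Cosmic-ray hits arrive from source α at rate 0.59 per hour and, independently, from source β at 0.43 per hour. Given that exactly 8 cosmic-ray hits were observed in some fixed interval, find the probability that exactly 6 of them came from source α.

Given the total, each event is independently from source α with probability p = λ_α/(λ_α+λ_β) = 0.59/1.02 ≈ 0.5784.
So K ~ Binomial(8, 0.59/1.02): P(K = 6) = C(8,6) · (0.59/1.02)^6 · (0.43/1.02)^2 ≈ 0.1864.

0.1864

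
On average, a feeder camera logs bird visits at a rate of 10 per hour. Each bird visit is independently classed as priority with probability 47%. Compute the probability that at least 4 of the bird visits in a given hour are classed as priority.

Thinning: the bird visits that are classed as priority themselves form a Poisson process with rate 0.47 × 10 = 4.7 per hour.
So μ = 4.7.
P(N ≥ 4) = 1 − P(N ≤ 3) ≈ 0.6903.

0.6903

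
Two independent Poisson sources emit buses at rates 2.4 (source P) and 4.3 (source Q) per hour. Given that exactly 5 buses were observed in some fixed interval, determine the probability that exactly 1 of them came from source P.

0.3039

Given the total, each event is independently from source P with probability p = λ_P/(λ_P+λ_Q) = 2.4/6.7 ≈ 0.3582.
So K ~ Binomial(5, 2.4/6.7): P(K = 1) = C(5,1) · (2.4/6.7)^1 · (4.3/6.7)^4 ≈ 0.3039.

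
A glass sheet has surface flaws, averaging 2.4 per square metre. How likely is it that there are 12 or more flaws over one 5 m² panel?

0.5384

Over the interval, μ = 2.4 × 5 = 12 (a 5 m² panel = 5 square metres).
P(N ≥ 12) = 1 − P(N ≤ 11) = 1 − Σ_{j=0}^{11} e^(−μ) μ^j/j! ≈ 0.5384.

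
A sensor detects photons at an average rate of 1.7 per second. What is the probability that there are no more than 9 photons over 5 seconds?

Over the interval, μ = 1.7 × 5 = 8.5 (5 seconds).
P(N ≤ 9) = Σ_{j=0}^{9} e^(−μ) μ^j/j! ≈ 0.6530.

0.6530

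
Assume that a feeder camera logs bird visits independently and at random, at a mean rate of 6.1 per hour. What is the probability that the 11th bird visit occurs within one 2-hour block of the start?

0.6734

Over the interval, μ = 6.1 × 2 = 12.2 (a 2-hour block = 2 hours).
The 11th arrival falls in the interval iff at least 11 events occur there: P(S_11 ≤ t) = P(N ≥ 11) = 1 − P(N ≤ 10) ≈ 0.6734.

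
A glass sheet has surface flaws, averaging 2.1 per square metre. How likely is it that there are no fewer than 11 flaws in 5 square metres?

0.4793

Over the interval, μ = 2.1 × 5 = 10.5 (5 square metres).
P(N ≥ 11) = 1 − P(N ≤ 10) = 1 − Σ_{j=0}^{10} e^(−μ) μ^j/j! ≈ 0.4793.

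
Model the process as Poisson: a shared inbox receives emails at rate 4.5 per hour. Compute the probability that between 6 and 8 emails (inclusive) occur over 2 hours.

Over the interval, μ = 4.5 × 2 = 9 (2 hours).
P(6 ≤ N ≤ 8) = Σ_{j=6}^{8} e^(−9) · 9^j/j! ≈ 0.3400.

0.3400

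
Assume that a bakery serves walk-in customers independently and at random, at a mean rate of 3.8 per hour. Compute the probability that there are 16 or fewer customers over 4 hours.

0.6448

Over the interval, μ = 3.8 × 4 = 15.2 (4 hours).
P(N ≤ 16) = Σ_{j=0}^{16} e^(−μ) μ^j/j! ≈ 0.6448.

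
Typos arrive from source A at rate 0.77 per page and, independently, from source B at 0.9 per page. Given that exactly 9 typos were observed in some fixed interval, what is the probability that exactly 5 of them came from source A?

Given the total, each event is independently from source A with probability p = λ_A/(λ_A+λ_B) = 0.77/1.67 ≈ 0.4611.
So K ~ Binomial(9, 0.77/1.67): P(K = 5) = C(9,5) · (0.77/1.67)^5 · (0.9/1.67)^4 ≈ 0.2215.

0.2215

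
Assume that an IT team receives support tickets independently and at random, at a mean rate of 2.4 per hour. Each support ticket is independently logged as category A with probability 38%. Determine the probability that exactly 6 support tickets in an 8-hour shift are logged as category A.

Thinning: the support tickets that are logged as category A themselves form a Poisson process with rate 0.38 × 2.4 = 0.912 per hour.
Over the interval, μ = 0.912 × 8 = 7.296 (an 8-hour shift = 8 hours).
P(N = 6) = e^(−7.296) · 7.296^6/6! ≈ 0.1421.

0.1421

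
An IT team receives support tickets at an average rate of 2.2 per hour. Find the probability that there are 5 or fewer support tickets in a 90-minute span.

Over the interval, μ = 2.2 × 1.5 = 3.3 (a 90-minute span = 1.5 hours).
P(N ≤ 5) = Σ_{j=0}^{5} e^(−μ) μ^j/j! ≈ 0.8829.

0.8829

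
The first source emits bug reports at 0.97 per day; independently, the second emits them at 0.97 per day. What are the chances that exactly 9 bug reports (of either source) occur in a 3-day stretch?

0.0627

Independent Poisson processes superpose: combined rate λ = 0.97 + 0.97 = 1.94 per day.
Over the interval, μ = 1.94 × 3 = 5.82 (a 3-day stretch = 3 days).
P(N = 9) = e^(−5.82) · 5.82^9/9! ≈ 0.0627.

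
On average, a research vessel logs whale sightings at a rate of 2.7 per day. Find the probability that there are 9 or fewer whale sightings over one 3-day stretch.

0.7041

Over the interval, μ = 2.7 × 3 = 8.1 (a 3-day stretch = 3 days).
P(N ≤ 9) = Σ_{j=0}^{9} e^(−μ) μ^j/j! ≈ 0.7041.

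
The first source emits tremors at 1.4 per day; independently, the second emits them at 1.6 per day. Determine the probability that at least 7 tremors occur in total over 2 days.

0.3937

Independent Poisson processes superpose: combined rate λ = 1.4 + 1.6 = 3 per day.
Over the interval, μ = 3 × 2 = 6 (2 days).
P(N ≥ 7) = 1 − P(N ≤ 6) ≈ 0.3937.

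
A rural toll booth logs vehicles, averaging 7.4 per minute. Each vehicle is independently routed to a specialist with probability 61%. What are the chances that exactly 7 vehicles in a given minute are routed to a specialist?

0.0830

Thinning: the vehicles that are routed to a specialist themselves form a Poisson process with rate 0.61 × 7.4 = 4.514 per minute.
So μ = 4.514.
P(N = 7) = e^(−4.514) · 4.514^7/7! ≈ 0.0830.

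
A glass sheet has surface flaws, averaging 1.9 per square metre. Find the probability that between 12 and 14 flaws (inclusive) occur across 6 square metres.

Over the interval, μ = 1.9 × 6 = 11.4 (6 square metres).
P(12 ≤ N ≤ 14) = Σ_{j=12}^{14} e^(−11.4) · 11.4^j/j! ≈ 0.2918.

0.2918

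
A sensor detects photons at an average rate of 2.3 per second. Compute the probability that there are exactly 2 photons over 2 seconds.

Over the interval, μ = 2.3 × 2 = 4.6 (2 seconds).
P(N = 2) = e^(−μ) μ^2/2! = e^(−4.6) · 4.6^2/2 ≈ 0.1063.

0.1063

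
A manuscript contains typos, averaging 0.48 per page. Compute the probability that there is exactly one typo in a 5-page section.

0.2177

Over the interval, μ = 0.48 × 5 = 2.4 (a 5-page section = 5 pages).
P(N = 1) = e^(−μ) μ^1/1! = e^(−2.4) · 2.4^1/1 ≈ 0.2177.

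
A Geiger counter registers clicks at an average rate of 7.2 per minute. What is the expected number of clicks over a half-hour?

E[N] = λt = 7.2 × 30 = 216 (a half-hour = 30 minutes).

216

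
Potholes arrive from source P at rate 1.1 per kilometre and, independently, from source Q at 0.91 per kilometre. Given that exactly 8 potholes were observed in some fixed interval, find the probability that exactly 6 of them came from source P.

0.1542

Given the total, each event is independently from source P with probability p = λ_P/(λ_P+λ_Q) = 1.1/2.01 ≈ 0.5473.
So K ~ Binomial(8, 1.1/2.01): P(K = 6) = C(8,6) · (1.1/2.01)^6 · (0.91/2.01)^2 ≈ 0.1542.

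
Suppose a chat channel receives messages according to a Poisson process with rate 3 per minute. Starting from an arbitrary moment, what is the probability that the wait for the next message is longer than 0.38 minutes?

0.3198

The wait for the next event is exponential with rate λ = 3 per minute.
P(T > 0.38) = e^(−λt) = e^(−3 × 0.38) = e^(−1.14) ≈ 0.3198.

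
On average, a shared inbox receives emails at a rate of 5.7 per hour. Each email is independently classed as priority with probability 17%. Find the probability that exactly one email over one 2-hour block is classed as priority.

0.2791

Thinning: the emails that are classed as priority themselves form a Poisson process with rate 0.17 × 5.7 = 0.969 per hour.
Over the interval, μ = 0.969 × 2 = 1.938 (a 2-hour block = 2 hours).
P(N = 1) = e^(−1.938) · 1.938^1/1! ≈ 0.2791.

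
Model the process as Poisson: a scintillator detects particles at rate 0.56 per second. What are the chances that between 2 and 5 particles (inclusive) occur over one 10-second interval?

Over the interval, μ = 0.56 × 10 = 5.6 (a 10-second interval = 10 seconds).
P(2 ≤ N ≤ 5) = Σ_{j=2}^{5} e^(−5.6) · 5.6^j/j! ≈ 0.4875.

0.4875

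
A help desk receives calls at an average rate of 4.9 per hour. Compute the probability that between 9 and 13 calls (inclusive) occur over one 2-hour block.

0.5228

Over the interval, μ = 4.9 × 2 = 9.8 (a 2-hour block = 2 hours).
P(9 ≤ N ≤ 13) = Σ_{j=9}^{13} e^(−9.8) · 9.8^j/j! ≈ 0.5228.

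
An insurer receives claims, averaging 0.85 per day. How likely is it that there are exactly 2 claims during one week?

Over the interval, μ = 0.85 × 7 = 5.95 (a week = 7 days).
P(N = 2) = e^(−μ) μ^2/2! = e^(−5.95) · 5.95^2/2 ≈ 0.0461.

0.0461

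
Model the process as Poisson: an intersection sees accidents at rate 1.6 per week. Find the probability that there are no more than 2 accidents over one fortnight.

Over the interval, μ = 1.6 × 2 = 3.2 (a fortnight = 2 weeks).
P(N ≤ 2) = Σ_{j=0}^{2} e^(−μ) μ^j/j! ≈ 0.3799.

0.3799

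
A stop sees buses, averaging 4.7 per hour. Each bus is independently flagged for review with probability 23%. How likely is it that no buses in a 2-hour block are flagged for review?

Thinning: the buses that are flagged for review themselves form a Poisson process with rate 0.23 × 4.7 = 1.081 per hour.
Over the interval, μ = 1.081 × 2 = 2.162 (a 2-hour block = 2 hours).
P(N = 0) = e^(−2.162) · 2.162^0/0! ≈ 0.1151.

0.1151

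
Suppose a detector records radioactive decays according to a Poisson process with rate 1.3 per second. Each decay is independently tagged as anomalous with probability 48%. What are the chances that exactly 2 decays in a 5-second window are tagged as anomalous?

0.2149

Thinning: the decays that are tagged as anomalous themselves form a Poisson process with rate 0.48 × 1.3 = 0.624 per second.
Over the interval, μ = 0.624 × 5 = 3.12 (a 5-second window = 5 seconds).
P(N = 2) = e^(−3.12) · 3.12^2/2! ≈ 0.2149.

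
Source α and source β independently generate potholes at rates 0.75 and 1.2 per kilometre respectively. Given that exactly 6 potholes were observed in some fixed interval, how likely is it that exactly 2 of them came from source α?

Given the total, each event is independently from source α with probability p = λ_α/(λ_α+λ_β) = 0.75/1.95 ≈ 0.3846.
So K ~ Binomial(6, 0.75/1.95): P(K = 2) = C(6,2) · (0.75/1.95)^2 · (1.2/1.95)^4 ≈ 0.3182.

0.3182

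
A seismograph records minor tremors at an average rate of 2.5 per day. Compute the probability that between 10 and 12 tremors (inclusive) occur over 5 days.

0.3175

Over the interval, μ = 2.5 × 5 = 12.5 (5 days).
P(10 ≤ N ≤ 12) = Σ_{j=10}^{12} e^(−12.5) · 12.5^j/j! ≈ 0.3175.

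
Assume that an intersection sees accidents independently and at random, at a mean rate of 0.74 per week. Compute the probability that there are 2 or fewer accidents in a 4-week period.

0.4322

Over the interval, μ = 0.74 × 4 = 2.96 (a 4-week period = 4 weeks).
P(N ≤ 2) = Σ_{j=0}^{2} e^(−μ) μ^j/j! ≈ 0.4322.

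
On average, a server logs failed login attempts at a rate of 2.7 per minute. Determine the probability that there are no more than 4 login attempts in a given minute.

With mean μ = 2.7 per minute,
P(N ≤ 4) = Σ_{j=0}^{4} e^(−μ) μ^j/j! ≈ 0.8629.

0.8629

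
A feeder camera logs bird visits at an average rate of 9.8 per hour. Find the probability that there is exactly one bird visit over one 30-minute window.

Over the interval, μ = 9.8 × 0.5 = 4.9 (a 30-minute window = 0.5 hours).
P(N = 1) = e^(−μ) μ^1/1! = e^(−4.9) · 4.9^1/1 ≈ 0.0365.

0.0365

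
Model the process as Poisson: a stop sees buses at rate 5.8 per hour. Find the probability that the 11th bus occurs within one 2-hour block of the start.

Over the interval, μ = 5.8 × 2 = 11.6 (a 2-hour block = 2 hours).
The 11th arrival falls in the interval iff at least 11 events occur there: P(S_11 ≤ t) = P(N ≥ 11) = 1 − P(N ≤ 10) ≈ 0.6095.

0.6095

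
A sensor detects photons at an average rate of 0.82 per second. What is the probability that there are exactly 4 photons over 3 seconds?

0.1304

Over the interval, μ = 0.82 × 3 = 2.46 (3 seconds).
P(N = 4) = e^(−μ) μ^4/4! = e^(−2.46) · 2.46^4/24 ≈ 0.1304.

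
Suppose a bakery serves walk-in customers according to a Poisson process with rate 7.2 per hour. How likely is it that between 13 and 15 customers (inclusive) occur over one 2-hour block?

0.3090

Over the interval, μ = 7.2 × 2 = 14.4 (a 2-hour block = 2 hours).
P(13 ≤ N ≤ 15) = Σ_{j=13}^{15} e^(−14.4) · 14.4^j/j! ≈ 0.3090.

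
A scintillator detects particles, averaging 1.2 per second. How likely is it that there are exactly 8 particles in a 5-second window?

0.1033

Over the interval, μ = 1.2 × 5 = 6 (a 5-second window = 5 seconds).
P(N = 8) = e^(−μ) μ^8/8! = e^(−6) · 6^8/40320 ≈ 0.1033.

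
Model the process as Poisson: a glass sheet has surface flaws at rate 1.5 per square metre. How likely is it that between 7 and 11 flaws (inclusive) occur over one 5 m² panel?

Over the interval, μ = 1.5 × 5 = 7.5 (a 5 m² panel = 5 square metres).
P(7 ≤ N ≤ 11) = Σ_{j=7}^{11} e^(−7.5) · 7.5^j/j! ≈ 0.5426.

0.5426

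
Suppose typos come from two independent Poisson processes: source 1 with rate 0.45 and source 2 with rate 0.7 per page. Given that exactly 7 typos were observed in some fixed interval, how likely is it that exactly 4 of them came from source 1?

Given the total, each event is independently from source 1 with probability p = λ_1/(λ_1+λ_2) = 0.45/1.15 ≈ 0.3913.
So K ~ Binomial(7, 0.45/1.15): P(K = 4) = C(7,4) · (0.45/1.15)^4 · (0.7/1.15)^3 ≈ 0.1851.

0.1851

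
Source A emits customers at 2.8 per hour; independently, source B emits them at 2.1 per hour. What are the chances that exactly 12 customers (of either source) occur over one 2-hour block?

Independent Poisson processes superpose: combined rate λ = 2.8 + 2.1 = 4.9 per hour.
Over the interval, μ = 4.9 × 2 = 9.8 (a 2-hour block = 2 hours).
P(N = 12) = e^(−9.8) · 9.8^12/12! ≈ 0.0908.

0.0908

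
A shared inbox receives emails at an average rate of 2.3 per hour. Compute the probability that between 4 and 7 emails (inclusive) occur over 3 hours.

0.5265

Over the interval, μ = 2.3 × 3 = 6.9 (3 hours).
P(4 ≤ N ≤ 7) = Σ_{j=4}^{7} e^(−6.9) · 6.9^j/j! ≈ 0.5265.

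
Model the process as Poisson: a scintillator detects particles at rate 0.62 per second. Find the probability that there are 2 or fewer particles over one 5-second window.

Over the interval, μ = 0.62 × 5 = 3.1 (a 5-second window = 5 seconds).
P(N ≤ 2) = Σ_{j=0}^{2} e^(−μ) μ^j/j! ≈ 0.4012.

0.4012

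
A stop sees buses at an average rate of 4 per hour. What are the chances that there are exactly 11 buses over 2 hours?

0.0722

Over the interval, μ = 4 × 2 = 8 (2 hours).
P(N = 11) = e^(−μ) μ^11/11! = e^(−8) · 8^11/39916800 ≈ 0.0722.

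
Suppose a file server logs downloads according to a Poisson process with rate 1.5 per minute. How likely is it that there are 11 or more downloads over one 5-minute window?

0.1378

Over the interval, μ = 1.5 × 5 = 7.5 (a 5-minute window = 5 minutes).
P(N ≥ 11) = 1 − P(N ≤ 10) = 1 − Σ_{j=0}^{10} e^(−μ) μ^j/j! ≈ 0.1378.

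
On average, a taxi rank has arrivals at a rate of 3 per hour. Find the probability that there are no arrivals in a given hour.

0.0498

With mean μ = 3 per hour,
P(N = 0) = e^(−μ) μ^0/0! = e^(−3) · 3^0/1 ≈ 0.0498.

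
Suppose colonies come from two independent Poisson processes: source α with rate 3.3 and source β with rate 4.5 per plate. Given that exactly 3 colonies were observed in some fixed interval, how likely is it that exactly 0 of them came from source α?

Given the total, each event is independently from source α with probability p = λ_α/(λ_α+λ_β) = 3.3/7.8 ≈ 0.4231.
So K ~ Binomial(3, 3.3/7.8): P(K = 0) = C(3,0) · (3.3/7.8)^0 · (4.5/7.8)^3 ≈ 0.1920.

0.1920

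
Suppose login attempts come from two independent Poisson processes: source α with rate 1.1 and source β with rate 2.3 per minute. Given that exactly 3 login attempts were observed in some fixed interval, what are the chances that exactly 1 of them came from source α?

Given the total, each event is independently from source α with probability p = λ_α/(λ_α+λ_β) = 1.1/3.4 ≈ 0.3235.
So K ~ Binomial(3, 1.1/3.4): P(K = 1) = C(3,1) · (1.1/3.4)^1 · (2.3/3.4)^2 ≈ 0.4442.

0.4442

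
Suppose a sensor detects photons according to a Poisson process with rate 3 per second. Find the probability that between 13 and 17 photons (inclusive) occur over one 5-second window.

Over the interval, μ = 3 × 5 = 15 (a 5-second window = 5 seconds).
P(13 ≤ N ≤ 17) = Σ_{j=13}^{17} e^(−15) · 15^j/j! ≈ 0.4812.

0.4812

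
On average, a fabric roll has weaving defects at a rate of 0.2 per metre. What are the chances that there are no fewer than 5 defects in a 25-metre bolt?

0.5595

Over the interval, μ = 0.2 × 25 = 5 (a 25-metre bolt = 25 metres).
P(N ≥ 5) = 1 − P(N ≤ 4) = 1 − Σ_{j=0}^{4} e^(−μ) μ^j/j! ≈ 0.5595.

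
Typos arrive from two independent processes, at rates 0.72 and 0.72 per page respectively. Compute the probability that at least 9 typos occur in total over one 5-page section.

Independent Poisson processes superpose: combined rate λ = 0.72 + 0.72 = 1.44 per page.
Over the interval, μ = 1.44 × 5 = 7.2 (a 5-page section = 5 pages).
P(N ≥ 9) = 1 − P(N ≤ 8) ≈ 0.2973.

0.2973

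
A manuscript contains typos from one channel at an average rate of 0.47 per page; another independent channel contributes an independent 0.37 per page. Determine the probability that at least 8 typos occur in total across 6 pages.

0.1376

Independent Poisson processes superpose: combined rate λ = 0.47 + 0.37 = 0.84 per page.
Over the interval, μ = 0.84 × 6 = 5.04 (6 pages).
P(N ≥ 8) = 1 − P(N ≤ 7) ≈ 0.1376.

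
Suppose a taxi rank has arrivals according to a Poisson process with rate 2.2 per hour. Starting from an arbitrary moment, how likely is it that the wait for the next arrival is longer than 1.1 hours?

0.0889

The wait for the next event is exponential with rate λ = 2.2 per hour.
P(T > 1.1) = e^(−λt) = e^(−2.2 × 1.1) = e^(−2.42) ≈ 0.0889.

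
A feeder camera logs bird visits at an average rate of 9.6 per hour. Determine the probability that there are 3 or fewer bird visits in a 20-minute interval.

Over the interval, μ = 9.6 × 1/3 = 3.2 (a 20-minute interval = 1/3 hours).
P(N ≤ 3) = Σ_{j=0}^{3} e^(−μ) μ^j/j! ≈ 0.6025.

0.6025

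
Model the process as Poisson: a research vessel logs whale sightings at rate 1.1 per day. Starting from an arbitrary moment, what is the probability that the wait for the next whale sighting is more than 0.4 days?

The wait for the next event is exponential with rate λ = 1.1 per day.
P(T > 0.4) = e^(−λt) = e^(−1.1 × 0.4) = e^(−0.44) ≈ 0.6440.

0.6440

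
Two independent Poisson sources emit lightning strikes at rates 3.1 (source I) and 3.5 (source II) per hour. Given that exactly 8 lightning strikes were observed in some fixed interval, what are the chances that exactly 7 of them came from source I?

0.0214

Given the total, each event is independently from source I with probability p = λ_I/(λ_I+λ_II) = 3.1/6.6 ≈ 0.4697.
So K ~ Binomial(8, 3.1/6.6): P(K = 7) = C(8,7) · (3.1/6.6)^7 · (3.5/6.6)^1 ≈ 0.0214.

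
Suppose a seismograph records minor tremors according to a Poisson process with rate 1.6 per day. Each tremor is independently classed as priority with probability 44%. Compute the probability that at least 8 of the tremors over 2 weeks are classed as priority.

0.7665

Thinning: the tremors that are classed as priority themselves form a Poisson process with rate 0.44 × 1.6 = 0.704 per day.
Over the interval, μ = 0.704 × 14 = 9.856 (2 weeks = 14 days).
P(N ≥ 8) = 1 − P(N ≤ 7) ≈ 0.7665.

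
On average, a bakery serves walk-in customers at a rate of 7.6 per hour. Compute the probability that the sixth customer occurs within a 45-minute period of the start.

Over the interval, μ = 7.6 × 0.75 = 5.7 (a 45-minute period = 0.75 hours).
The sixth arrival falls in the interval iff at least 6 events occur there: P(S_6 ≤ t) = P(N ≥ 6) = 1 − P(N ≤ 5) ≈ 0.5050.

0.5050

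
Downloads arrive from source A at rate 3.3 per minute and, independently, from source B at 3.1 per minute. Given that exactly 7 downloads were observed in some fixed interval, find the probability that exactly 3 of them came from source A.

Given the total, each event is independently from source A with probability p = λ_A/(λ_A+λ_B) = 3.3/6.4 ≈ 0.5156.
So K ~ Binomial(7, 3.3/6.4): P(K = 3) = C(7,3) · (3.3/6.4)^3 · (3.1/6.4)^4 ≈ 0.2641.

0.2641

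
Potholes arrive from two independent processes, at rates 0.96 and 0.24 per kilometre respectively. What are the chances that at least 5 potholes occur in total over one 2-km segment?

0.0959

Independent Poisson processes superpose: combined rate λ = 0.96 + 0.24 = 1.2 per kilometre.
Over the interval, μ = 1.2 × 2 = 2.4 (a 2-km segment = 2 kilometres).
P(N ≥ 5) = 1 − P(N ≤ 4) ≈ 0.0959.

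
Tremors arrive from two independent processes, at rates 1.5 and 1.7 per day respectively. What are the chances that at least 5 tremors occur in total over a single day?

Independent Poisson processes superpose: combined rate λ = 1.5 + 1.7 = 3.2 per day.
So μ = 3.2.
P(N ≥ 5) = 1 − P(N ≤ 4) ≈ 0.2194.

0.2194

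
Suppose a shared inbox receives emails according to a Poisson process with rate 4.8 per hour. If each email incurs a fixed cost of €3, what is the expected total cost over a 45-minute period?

€10.8

E[N] = 4.8 × 0.75 = 3.6 (a 45-minute period = 0.75 hours); E[cost] = 3.6 × €3 = €10.8.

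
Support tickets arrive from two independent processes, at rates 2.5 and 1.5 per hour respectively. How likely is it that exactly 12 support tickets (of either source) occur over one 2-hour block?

Independent Poisson processes superpose: combined rate λ = 2.5 + 1.5 = 4 per hour.
Over the interval, μ = 4 × 2 = 8 (a 2-hour block = 2 hours).
P(N = 12) = e^(−8) · 8^12/12! ≈ 0.0481.

0.0481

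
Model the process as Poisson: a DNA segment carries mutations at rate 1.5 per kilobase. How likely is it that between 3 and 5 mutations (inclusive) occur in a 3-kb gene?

Over the interval, μ = 1.5 × 3 = 4.5 (a 3-kb gene = 3 kilobases).
P(3 ≤ N ≤ 5) = Σ_{j=3}^{5} e^(−4.5) · 4.5^j/j! ≈ 0.5294.

0.5294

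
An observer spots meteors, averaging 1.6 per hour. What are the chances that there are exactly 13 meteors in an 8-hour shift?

0.1098

Over the interval, μ = 1.6 × 8 = 12.8 (an 8-hour shift = 8 hours).
P(N = 13) = e^(−μ) μ^13/13! = e^(−12.8) · 12.8^13/6227020800 ≈ 0.1098.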